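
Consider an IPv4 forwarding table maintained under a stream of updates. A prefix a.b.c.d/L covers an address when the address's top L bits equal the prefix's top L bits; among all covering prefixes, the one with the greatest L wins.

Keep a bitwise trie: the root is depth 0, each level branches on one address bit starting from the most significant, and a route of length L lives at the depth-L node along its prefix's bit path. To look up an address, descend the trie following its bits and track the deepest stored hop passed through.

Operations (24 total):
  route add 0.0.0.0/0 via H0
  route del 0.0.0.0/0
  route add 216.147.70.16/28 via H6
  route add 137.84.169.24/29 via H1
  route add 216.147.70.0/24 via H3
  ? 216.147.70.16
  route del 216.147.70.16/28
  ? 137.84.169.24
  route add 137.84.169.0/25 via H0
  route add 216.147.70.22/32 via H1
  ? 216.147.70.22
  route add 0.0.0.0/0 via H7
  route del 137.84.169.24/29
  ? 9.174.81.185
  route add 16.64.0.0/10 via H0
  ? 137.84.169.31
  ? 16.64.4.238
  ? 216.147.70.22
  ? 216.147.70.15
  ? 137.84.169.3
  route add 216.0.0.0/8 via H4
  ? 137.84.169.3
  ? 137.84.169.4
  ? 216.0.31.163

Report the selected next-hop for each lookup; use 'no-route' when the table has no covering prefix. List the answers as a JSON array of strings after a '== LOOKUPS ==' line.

Trace:
  add 0.0.0.0/0 -> H0 at depth 0
  del 0.0.0.0/0 (clear depth 0)
  add 216.147.70.16/28 -> H6 at depth 28
  add 137.84.169.24/29 -> H1 at depth 29
  add 216.147.70.0/24 -> H3 at depth 24
  lookup 216.147.70.16: bits 1101100010010011010001100001 walk d0:-→d1:-→d2:-→d3:-→d4:-→d5:-→d6:-→d7:-→d8:-→d9:-→d10:-→d11:-→d12:-→d13:-→d14:-→d15:-→d16:-→d17:-→d18:-→d19:-→d20:-→d21:-→d22:-→d23:-→d24:H3→d25:-→d26:-→d27:-→d28:H6 -> H6
  del 216.147.70.16/28 (clear depth 28)
  lookup 137.84.169.24: bits 10001001010101001010100100011 walk d0:-→d1:-→d2:-→d3:-→d4:-→d5:-→d6:-→d7:-→d8:-→d9:-→d10:-→d11:-→d12:-→d13:-→d14:-→d15:-→d16:-→d17:-→d18:-→d19:-→d20:-→d21:-→d22:-→d23:-→d24:-→d25:-→d26:-→d27:-→d28:-→d29:H1 -> H1
  add 137.84.169.0/25 -> H0 at depth 25
  add 216.147.70.22/32 -> H1 at depth 32
  lookup 216.147.70.22: bits 11011000100100110100011000010110 walk d0:-→d1:-→d2:-→d3:-→d4:-→d5:-→d6:-→d7:-→d8:-→d9:-→d10:-→d11:-→d12:-→d13:-→d14:-→d15:-→d16:-→d17:-→d18:-→d19:-→d20:-→d21:-→d22:-→d23:-→d24:H3→d25:-→d26:-→d27:-→d28:-→d29:-→d30:-→d31:-→d32:H1 -> H1
  add 0.0.0.0/0 -> H7 at depth 0
  del 137.84.169.24/29 (clear depth 29)
  lookup 9.174.81.185: bits ε walk d0:H7 -> H7
  add 16.64.0.0/10 -> H0 at depth 10
  lookup 137.84.169.31: bits 10001001010101001010100100011 walk d0:H7→d1:-→d2:-→d3:-→d4:-→d5:-→d6:-→d7:-→d8:-→d9:-→d10:-→d11:-→d12:-→d13:-→d14:-→d15:-→d16:-→d17:-→d18:-→d19:-→d20:-→d21:-→d22:-→d23:-→d24:-→d25:H0→d26:-→d27:-→d28:-→d29:- -> H0
  lookup 16.64.4.238: bits 0001000001 walk d0:H7→d1:-→d2:-→d3:-→d4:-→d5:-→d6:-→d7:-→d8:-→d9:-→d10:H0 -> H0
  lookup 216.147.70.22: bits 11011000100100110100011000010110 walk d0:H7→d1:-→d2:-→d3:-→d4:-→d5:-→d6:-→d7:-→d8:-→d9:-→d10:-→d11:-→d12:-→d13:-→d14:-→d15:-→d16:-→d17:-→d18:-→d19:-→d20:-→d21:-→d22:-→d23:-→d24:H3→d25:-→d26:-→d27:-→d28:-→d29:-→d30:-→d31:-→d32:H1 -> H1
  lookup 216.147.70.15: bits 110110001001001101000110000 walk d0:H7→d1:-→d2:-→d3:-→d4:-→d5:-→d6:-→d7:-→d8:-→d9:-→d10:-→d11:-→d12:-→d13:-→d14:-→d15:-→d16:-→d17:-→d18:-→d19:-→d20:-→d21:-→d22:-→d23:-→d24:H3→d25:-→d26:-→d27:- -> H3
  lookup 137.84.169.3: bits 100010010101010010101001000 walk d0:H7→d1:-→d2:-→d3:-→d4:-→d5:-→d6:-→d7:-→d8:-→d9:-→d10:-→d11:-→d12:-→d13:-→d14:-→d15:-→d16:-→d17:-→d18:-→d19:-→d20:-→d21:-→d22:-→d23:-→d24:-→d25:H0→d26:-→d27:- -> H0
  add 216.0.0.0/8 -> H4 at depth 8
  lookup 137.84.169.3: bits 100010010101010010101001000 walk d0:H7→d1:-→d2:-→d3:-→d4:-→d5:-→d6:-→d7:-→d8:-→d9:-→d10:-→d11:-→d12:-→d13:-→d14:-→d15:-→d16:-→d17:-→d18:-→d19:-→d20:-→d21:-→d22:-→d23:-→d24:-→d25:H0→d26:-→d27:- -> H0
  lookup 137.84.169.4: bits 100010010101010010101001000 walk d0:H7→d1:-→d2:-→d3:-→d4:-→d5:-→d6:-→d7:-→d8:-→d9:-→d10:-→d11:-→d12:-→d13:-→d14:-→d15:-→d16:-→d17:-→d18:-→d19:-→d20:-→d21:-→d22:-→d23:-→d24:-→d25:H0→d26:-→d27:- -> H0
  lookup 216.0.31.163: bits 11011000 walk d0:H7→d1:-→d2:-→d3:-→d4:-→d5:-→d6:-→d7:-→d8:H4 -> H4

== LOOKUPS ==
["H6","H1","H1","H7","H0","H0","H1","H3","H0","H0","H0","H4"]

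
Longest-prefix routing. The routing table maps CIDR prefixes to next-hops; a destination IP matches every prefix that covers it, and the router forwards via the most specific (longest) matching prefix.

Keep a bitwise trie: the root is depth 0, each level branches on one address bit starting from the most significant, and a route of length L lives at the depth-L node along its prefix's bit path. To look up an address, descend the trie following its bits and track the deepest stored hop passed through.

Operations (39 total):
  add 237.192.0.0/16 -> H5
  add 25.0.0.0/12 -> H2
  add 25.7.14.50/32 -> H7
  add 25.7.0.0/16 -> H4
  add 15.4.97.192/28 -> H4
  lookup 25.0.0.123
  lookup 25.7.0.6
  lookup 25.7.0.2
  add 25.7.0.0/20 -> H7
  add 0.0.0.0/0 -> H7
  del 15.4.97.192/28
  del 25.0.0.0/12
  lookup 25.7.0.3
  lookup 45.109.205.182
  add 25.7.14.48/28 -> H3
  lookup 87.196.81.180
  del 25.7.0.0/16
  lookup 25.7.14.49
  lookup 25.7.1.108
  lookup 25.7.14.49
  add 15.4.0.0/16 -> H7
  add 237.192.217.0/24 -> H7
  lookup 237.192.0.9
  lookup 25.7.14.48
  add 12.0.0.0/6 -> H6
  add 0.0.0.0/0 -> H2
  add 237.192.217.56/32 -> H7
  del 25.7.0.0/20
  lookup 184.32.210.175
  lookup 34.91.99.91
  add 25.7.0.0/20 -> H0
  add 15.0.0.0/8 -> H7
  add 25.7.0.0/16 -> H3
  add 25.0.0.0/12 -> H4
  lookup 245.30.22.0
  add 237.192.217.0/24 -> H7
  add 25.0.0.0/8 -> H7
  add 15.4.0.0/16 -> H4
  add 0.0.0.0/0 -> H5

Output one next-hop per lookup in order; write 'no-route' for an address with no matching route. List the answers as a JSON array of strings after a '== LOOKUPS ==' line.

Trace:
  add 237.192.0.0/16 -> H5 at depth 16
  add 25.0.0.0/12 -> H2 at depth 12
  add 25.7.14.50/32 -> H7 at depth 32
  add 25.7.0.0/16 -> H4 at depth 16
  add 15.4.97.192/28 -> H4 at depth 28
  ? 25.0.0.123  path d0:-→d1:-→d2:-→d3:-→d4:-→d5:-→d6:-→d7:-→d8:-→d9:-→d10:-→d11:-→d12:H2→d13:-  best=H2
  ? 25.7.0.6  path d0:-→d1:-→d2:-→d3:-→d4:-→d5:-→d6:-→d7:-→d8:-→d9:-→d10:-→d11:-→d12:H2→d13:-→d14:-→d15:-→d16:H4→d17:-→d18:-→d19:-→d20:-  best=H4
  ? 25.7.0.2  path d0:-→d1:-→d2:-→d3:-→d4:-→d5:-→d6:-→d7:-→d8:-→d9:-→d10:-→d11:-→d12:H2→d13:-→d14:-→d15:-→d16:H4→d17:-→d18:-→d19:-→d20:-  best=H4
  add 25.7.0.0/20 -> H7 at depth 20
  add 0.0.0.0/0 -> H7 at depth 0
  - 15.4.97.192/28 clear@28
  - 25.0.0.0/12 clear@12
  ? 25.7.0.3  path d0:H7→d1:-→d2:-→d3:-→d4:-→d5:-→d6:-→d7:-→d8:-→d9:-→d10:-→d11:-→d12:-→d13:-→d14:-→d15:-→d16:H4→d17:-→d18:-→d19:-→d20:H7  best=H7
  ? 45.109.205.182  path d0:H7→d1:-→d2:-  best=H7
  add 25.7.14.48/28 -> H3 at depth 28
  ? 87.196.81.180  path d0:H7→d1:-  best=H7
  - 25.7.0.0/16 clear@16
  ? 25.7.14.49  path d0:H7→d1:-→d2:-→d3:-→d4:-→d5:-→d6:-→d7:-→d8:-→d9:-→d10:-→d11:-→d12:-→d13:-→d14:-→d15:-→d16:-→d17:-→d18:-→d19:-→d20:H7→d21:-→d22:-→d23:-→d24:-→d25:-→d26:-→d27:-→d28:H3→d29:-→d30:-  best=H3
  ? 25.7.1.108  path d0:H7→d1:-→d2:-→d3:-→d4:-→d5:-→d6:-→d7:-→d8:-→d9:-→d10:-→d11:-→d12:-→d13:-→d14:-→d15:-→d16:-→d17:-→d18:-→d19:-→d20:H7  best=H7
  ? 25.7.14.49  path d0:H7→d1:-→d2:-→d3:-→d4:-→d5:-→d6:-→d7:-→d8:-→d9:-→d10:-→d11:-→d12:-→d13:-→d14:-→d15:-→d16:-→d17:-→d18:-→d19:-→d20:H7→d21:-→d22:-→d23:-→d24:-→d25:-→d26:-→d27:-→d28:H3→d29:-→d30:-  best=H3
  add 15.4.0.0/16 -> H7 at depth 16
  add 237.192.217.0/24 -> H7 at depth 24
  ? 237.192.0.9  path d0:H7→d1:-→d2:-→d3:-→d4:-→d5:-→d6:-→d7:-→d8:-→d9:-→d10:-→d11:-→d12:-→d13:-→d14:-→d15:-→d16:H5  best=H5
  ? 25.7.14.48  path d0:H7→d1:-→d2:-→d3:-→d4:-→d5:-→d6:-→d7:-→d8:-→d9:-→d10:-→d11:-→d12:-→d13:-→d14:-→d15:-→d16:-→d17:-→d18:-→d19:-→d20:H7→d21:-→d22:-→d23:-→d24:-→d25:-→d26:-→d27:-→d28:H3→d29:-→d30:-  best=H3
  add 12.0.0.0/6 -> H6 at depth 6
  add 0.0.0.0/0 -> H2 at depth 0
  add 237.192.217.56/32 -> H7 at depth 32
  - 25.7.0.0/20 clear@20
  ? 184.32.210.175  path d0:H2→d1:-  best=H2
  ? 34.91.99.91  path d0:H2→d1:-→d2:-  best=H2
  add 25.7.0.0/20 -> H0 at depth 20
  add 15.0.0.0/8 -> H7 at depth 8
  add 25.7.0.0/16 -> H3 at depth 16
  add 25.0.0.0/12 -> H4 at depth 12
  ? 245.30.22.0  path d0:H2→d1:-→d2:-→d3:-  best=H2
  add 237.192.217.0/24 -> H7 at depth 24
  add 25.0.0.0/8 -> H7 at depth 8
  add 15.4.0.0/16 -> H4 at depth 16
  add 0.0.0.0/0 -> H5 at depth 0

== LOOKUPS ==
["H2","H4","H4","H7","H7","H7","H3","H7","H3","H5","H3","H2","H2","H2"]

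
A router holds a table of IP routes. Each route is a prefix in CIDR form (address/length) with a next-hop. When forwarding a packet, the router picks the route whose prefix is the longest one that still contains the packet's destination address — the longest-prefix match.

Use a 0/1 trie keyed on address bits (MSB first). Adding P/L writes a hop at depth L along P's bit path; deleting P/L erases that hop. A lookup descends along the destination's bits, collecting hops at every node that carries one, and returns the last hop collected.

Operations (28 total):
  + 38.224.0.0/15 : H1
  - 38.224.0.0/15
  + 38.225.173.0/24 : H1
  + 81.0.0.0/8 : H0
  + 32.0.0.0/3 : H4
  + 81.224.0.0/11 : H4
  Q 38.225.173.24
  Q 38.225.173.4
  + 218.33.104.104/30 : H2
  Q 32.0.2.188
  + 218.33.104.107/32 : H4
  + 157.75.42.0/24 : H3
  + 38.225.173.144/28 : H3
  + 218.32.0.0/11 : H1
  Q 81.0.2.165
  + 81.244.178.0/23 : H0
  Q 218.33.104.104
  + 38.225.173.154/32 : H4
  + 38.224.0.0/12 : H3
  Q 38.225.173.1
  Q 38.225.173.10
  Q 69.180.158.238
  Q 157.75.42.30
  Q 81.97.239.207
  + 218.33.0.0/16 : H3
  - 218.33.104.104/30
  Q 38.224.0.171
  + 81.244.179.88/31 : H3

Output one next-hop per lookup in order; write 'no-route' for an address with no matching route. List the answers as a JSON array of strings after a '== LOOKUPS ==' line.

Process each operation:
  + 38.224.0.0/15 (H1) depth=15
  - 38.224.0.0/15 clear@15
  + 38.225.173.0/24 (H1) depth=24
  + 81.0.0.0/8 (H0) depth=8
  + 32.0.0.0/3 (H4) depth=3
  + 81.224.0.0/11 (H4) depth=11
  Q 38.225.173.24: descend 001001101110000110101101 ; hops seen [H4,H1] ; pick H1
  Q 38.225.173.4: descend 001001101110000110101101 ; hops seen [H4,H1] ; pick H1
  + 218.33.104.104/30 (H2) depth=30
  Q 32.0.2.188: descend 00100 ; hops seen [H4] ; pick H4
  + 218.33.104.107/32 (H4) depth=32
  + 157.75.42.0/24 (H3) depth=24
  + 38.225.173.144/28 (H3) depth=28
  + 218.32.0.0/11 (H1) depth=11
  Q 81.0.2.165: descend 01010001 ; hops seen [H0] ; pick H0
  + 81.244.178.0/23 (H0) depth=23
  Q 218.33.104.104: descend 110110100010000101101000011010 ; hops seen [H1,H2] ; pick H2
  + 38.225.173.154/32 (H4) depth=32
  + 38.224.0.0/12 (H3) depth=12
  Q 38.225.173.1: descend 001001101110000110101101 ; hops seen [H4,H3,H1] ; pick H1
  Q 38.225.173.10: descend 001001101110000110101101 ; hops seen [H4,H3,H1] ; pick H1
  Q 69.180.158.238: descend 010 ; hops seen [∅] ; pick no-route
  Q 157.75.42.30: descend 100111010100101100101010 ; hops seen [H3] ; pick H3
  Q 81.97.239.207: descend 01010001 ; hops seen [H0] ; pick H0
  + 218.33.0.0/16 (H3) depth=16
  - 218.33.104.104/30 clear@30
  Q 38.224.0.171: descend 001001101110000 ; hops seen [H4,H3] ; pick H3
  + 81.244.179.88/31 (H3) depth=31

== LOOKUPS ==
["H1","H1","H4","H0","H2","H1","H1","no-route","H3","H0","H3"]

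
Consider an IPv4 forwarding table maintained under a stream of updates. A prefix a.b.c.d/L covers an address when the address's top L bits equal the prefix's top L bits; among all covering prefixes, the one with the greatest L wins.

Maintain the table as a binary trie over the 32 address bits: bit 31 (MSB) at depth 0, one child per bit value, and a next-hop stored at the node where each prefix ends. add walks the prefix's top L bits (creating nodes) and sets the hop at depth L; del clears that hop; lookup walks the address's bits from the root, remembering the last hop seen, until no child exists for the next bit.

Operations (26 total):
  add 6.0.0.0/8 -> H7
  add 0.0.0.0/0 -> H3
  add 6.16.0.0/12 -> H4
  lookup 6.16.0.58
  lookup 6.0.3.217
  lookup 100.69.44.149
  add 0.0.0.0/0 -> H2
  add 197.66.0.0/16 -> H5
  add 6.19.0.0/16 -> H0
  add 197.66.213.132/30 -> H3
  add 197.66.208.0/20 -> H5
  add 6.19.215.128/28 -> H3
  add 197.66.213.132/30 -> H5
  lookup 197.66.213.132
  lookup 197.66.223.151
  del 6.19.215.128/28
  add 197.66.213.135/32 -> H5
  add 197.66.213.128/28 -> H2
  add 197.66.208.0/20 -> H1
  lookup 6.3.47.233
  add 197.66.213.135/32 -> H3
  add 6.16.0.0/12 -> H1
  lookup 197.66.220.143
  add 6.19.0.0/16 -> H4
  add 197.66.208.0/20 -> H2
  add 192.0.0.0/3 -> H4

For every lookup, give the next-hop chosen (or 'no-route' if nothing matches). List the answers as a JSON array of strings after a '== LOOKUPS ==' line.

Trace:
  + 6.0.0.0/8 (H7) depth=8
  + 0.0.0.0/0 (H3) depth=0
  + 6.16.0.0/12 (H4) depth=12
  lookup 6.16.0.58: bits 000001100001 walk d0:H3→d1:-→d2:-→d3:-→d4:-→d5:-→d6:-→d7:-→d8:H7→d9:-→d10:-→d11:-→d12:H4 -> H4
  lookup 6.0.3.217: bits 00000110000 walk d0:H3→d1:-→d2:-→d3:-→d4:-→d5:-→d6:-→d7:-→d8:H7→d9:-→d10:-→d11:- -> H7
  lookup 100.69.44.149: bits 0 walk d0:H3→d1:- -> H3
  + 0.0.0.0/0 (H2) depth=0
  + 197.66.0.0/16 (H5) depth=16
  + 6.19.0.0/16 (H0) depth=16
  + 197.66.213.132/30 (H3) depth=30
  + 197.66.208.0/20 (H5) depth=20
  + 6.19.215.128/28 (H3) depth=28
  + 197.66.213.132/30 (H5) depth=30
  lookup 197.66.213.132: bits 110001010100001011010101100001 walk d0:H2→d1:-→d2:-→d3:-→d4:-→d5:-→d6:-→d7:-→d8:-→d9:-→d10:-→d11:-→d12:-→d13:-→d14:-→d15:-→d16:H5→d17:-→d18:-→d19:-→d20:H5→d21:-→d22:-→d23:-→d24:-→d25:-→d26:-→d27:-→d28:-→d29:-→d30:H5 -> H5
  lookup 197.66.223.151: bits 11000101010000101101 walk d0:H2→d1:-→d2:-→d3:-→d4:-→d5:-→d6:-→d7:-→d8:-→d9:-→d10:-→d11:-→d12:-→d13:-→d14:-→d15:-→d16:H5→d17:-→d18:-→d19:-→d20:H5 -> H5
  del 6.19.215.128/28 (clear depth 28)
  + 197.66.213.135/32 (H5) depth=32
  + 197.66.213.128/28 (H2) depth=28
  + 197.66.208.0/20 (H1) depth=20
  lookup 6.3.47.233: bits 00000110000 walk d0:H2→d1:-→d2:-→d3:-→d4:-→d5:-→d6:-→d7:-→d8:H7→d9:-→d10:-→d11:- -> H7
  + 197.66.213.135/32 (H3) depth=32
  + 6.16.0.0/12 (H1) depth=12
  lookup 197.66.220.143: bits 11000101010000101101 walk d0:H2→d1:-→d2:-→d3:-→d4:-→d5:-→d6:-→d7:-→d8:-→d9:-→d10:-→d11:-→d12:-→d13:-→d14:-→d15:-→d16:H5→d17:-→d18:-→d19:-→d20:H1 -> H1
  + 6.19.0.0/16 (H4) depth=16
  + 197.66.208.0/20 (H2) depth=20
  + 192.0.0.0/3 (H4) depth=3

== LOOKUPS ==
["H4","H7","H3","H5","H5","H7","H1"]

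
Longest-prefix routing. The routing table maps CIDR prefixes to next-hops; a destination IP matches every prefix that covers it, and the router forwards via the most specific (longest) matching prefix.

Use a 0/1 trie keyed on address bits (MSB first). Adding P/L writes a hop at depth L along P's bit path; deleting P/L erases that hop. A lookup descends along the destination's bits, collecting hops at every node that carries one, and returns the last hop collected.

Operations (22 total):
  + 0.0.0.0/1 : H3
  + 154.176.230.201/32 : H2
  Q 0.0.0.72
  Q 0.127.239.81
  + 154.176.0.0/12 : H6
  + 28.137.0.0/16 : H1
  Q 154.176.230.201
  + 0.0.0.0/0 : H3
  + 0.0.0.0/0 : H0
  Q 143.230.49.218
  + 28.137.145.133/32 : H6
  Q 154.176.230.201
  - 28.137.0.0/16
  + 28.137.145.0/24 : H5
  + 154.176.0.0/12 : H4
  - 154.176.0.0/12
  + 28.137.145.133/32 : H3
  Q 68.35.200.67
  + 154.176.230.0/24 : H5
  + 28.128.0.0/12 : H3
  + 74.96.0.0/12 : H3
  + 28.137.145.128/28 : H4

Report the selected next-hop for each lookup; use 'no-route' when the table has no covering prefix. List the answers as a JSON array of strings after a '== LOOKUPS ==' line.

Apply in order:
  add 0.0.0.0/1 -> H3 at depth 1
  add 154.176.230.201/32 -> H2 at depth 32
  ? 0.0.0.72  path d0:-→d1:H3  best=H3
  ? 0.127.239.81  path d0:-→d1:H3  best=H3
  add 154.176.0.0/12 -> H6 at depth 12
  add 28.137.0.0/16 -> H1 at depth 16
  ? 154.176.230.201  path d0:-→d1:-→d2:-→d3:-→d4:-→d5:-→d6:-→d7:-→d8:-→d9:-→d10:-→d11:-→d12:H6→d13:-→d14:-→d15:-→d16:-→d17:-→d18:-→d19:-→d20:-→d21:-→d22:-→d23:-→d24:-→d25:-→d26:-→d27:-→d28:-→d29:-→d30:-→d31:-→d32:H2  best=H2
  add 0.0.0.0/0 -> H3 at depth 0
  add 0.0.0.0/0 -> H0 at depth 0
  ? 143.230.49.218  path d0:H0→d1:-→d2:-→d3:-  best=H0
  add 28.137.145.133/32 -> H6 at depth 32
  ? 154.176.230.201  path d0:H0→d1:-→d2:-→d3:-→d4:-→d5:-→d6:-→d7:-→d8:-→d9:-→d10:-→d11:-→d12:H6→d13:-→d14:-→d15:-→d16:-→d17:-→d18:-→d19:-→d20:-→d21:-→d22:-→d23:-→d24:-→d25:-→d26:-→d27:-→d28:-→d29:-→d30:-→d31:-→d32:H2  best=H2
  - 28.137.0.0/16 clear@16
  add 28.137.145.0/24 -> H5 at depth 24
  add 154.176.0.0/12 -> H4 at depth 12
  - 154.176.0.0/12 clear@12
  add 28.137.145.133/32 -> H3 at depth 32
  ? 68.35.200.67  path d0:H0→d1:H3  best=H3
  add 154.176.230.0/24 -> H5 at depth 24
  add 28.128.0.0/12 -> H3 at depth 12
  add 74.96.0.0/12 -> H3 at depth 12
  add 28.137.145.128/28 -> H4 at depth 28

== LOOKUPS ==
["H3","H3","H2","H0","H2","H3"]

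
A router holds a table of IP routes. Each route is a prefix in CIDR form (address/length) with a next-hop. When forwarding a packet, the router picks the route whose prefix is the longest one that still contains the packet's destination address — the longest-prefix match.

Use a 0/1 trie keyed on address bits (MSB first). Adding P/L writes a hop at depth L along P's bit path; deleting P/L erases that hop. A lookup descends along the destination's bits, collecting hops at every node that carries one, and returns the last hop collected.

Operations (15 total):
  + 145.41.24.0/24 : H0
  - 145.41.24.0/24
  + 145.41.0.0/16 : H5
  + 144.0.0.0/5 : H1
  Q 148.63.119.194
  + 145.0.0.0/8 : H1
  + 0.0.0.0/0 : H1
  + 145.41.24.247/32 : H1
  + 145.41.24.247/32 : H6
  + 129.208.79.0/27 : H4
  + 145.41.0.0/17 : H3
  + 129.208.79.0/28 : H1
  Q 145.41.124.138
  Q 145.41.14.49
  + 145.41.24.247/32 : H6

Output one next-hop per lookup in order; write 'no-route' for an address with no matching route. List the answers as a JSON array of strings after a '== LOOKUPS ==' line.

Trace:
  + 145.41.24.0/24 (H0) depth=24
  - 145.41.24.0/24 clear@24
  + 145.41.0.0/16 (H5) depth=16
  + 144.0.0.0/5 (H1) depth=5
  Q 148.63.119.194: descend 10010 ; hops seen [H1] ; pick H1
  + 145.0.0.0/8 (H1) depth=8
  + 0.0.0.0/0 (H1) depth=0
  + 145.41.24.247/32 (H1) depth=32
  + 145.41.24.247/32 (H6) depth=32
  + 129.208.79.0/27 (H4) depth=27
  + 145.41.0.0/17 (H3) depth=17
  + 129.208.79.0/28 (H1) depth=28
  Q 145.41.124.138: descend 10010001001010010 ; hops seen [H1,H1,H1,H5,H3] ; pick H3
  Q 145.41.14.49: descend 1001000100101001000 ; hops seen [H1,H1,H1,H5,H3] ; pick H3
  + 145.41.24.247/32 (H6) depth=32

== LOOKUPS ==
["H1","H3","H3"]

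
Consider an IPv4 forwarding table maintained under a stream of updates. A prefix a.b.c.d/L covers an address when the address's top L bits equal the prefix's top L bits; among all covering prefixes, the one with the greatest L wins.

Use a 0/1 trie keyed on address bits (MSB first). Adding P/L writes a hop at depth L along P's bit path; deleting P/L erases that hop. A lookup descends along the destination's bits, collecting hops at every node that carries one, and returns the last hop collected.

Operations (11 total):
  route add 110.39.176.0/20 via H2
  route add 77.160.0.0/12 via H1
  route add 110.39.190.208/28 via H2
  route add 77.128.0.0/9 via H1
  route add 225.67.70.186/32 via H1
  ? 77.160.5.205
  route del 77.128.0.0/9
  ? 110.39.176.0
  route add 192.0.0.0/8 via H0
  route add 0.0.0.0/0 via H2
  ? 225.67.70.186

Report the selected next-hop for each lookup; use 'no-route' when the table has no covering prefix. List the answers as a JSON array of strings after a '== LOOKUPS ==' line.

Trace:
  + 110.39.176.0/20 (H2) depth=20
  + 77.160.0.0/12 (H1) depth=12
  + 110.39.190.208/28 (H2) depth=28
  + 77.128.0.0/9 (H1) depth=9
  + 225.67.70.186/32 (H1) depth=32
  lookup 77.160.5.205: bits 010011011010 walk d0:-→d1:-→d2:-→d3:-→d4:-→d5:-→d6:-→d7:-→d8:-→d9:H1→d10:-→d11:-→d12:H1 -> H1
  del 77.128.0.0/9 (clear depth 9)
  lookup 110.39.176.0: bits 01101110001001111011 walk d0:-→d1:-→d2:-→d3:-→d4:-→d5:-→d6:-→d7:-→d8:-→d9:-→d10:-→d11:-→d12:-→d13:-→d14:-→d15:-→d16:-→d17:-→d18:-→d19:-→d20:H2 -> H2
  + 192.0.0.0/8 (H0) depth=8
  + 0.0.0.0/0 (H2) depth=0
  lookup 225.67.70.186: bits 11100001010000110100011010111010 walk d0:H2→d1:-→d2:-→d3:-→d4:-→d5:-→d6:-→d7:-→d8:-→d9:-→d10:-→d11:-→d12:-→d13:-→d14:-→d15:-→d16:-→d17:-→d18:-→d19:-→d20:-→d21:-→d22:-→d23:-→d24:-→d25:-→d26:-→d27:-→d28:-→d29:-→d30:-→d31:-→d32:H1 -> H1

== LOOKUPS ==
["H1","H2","H1"]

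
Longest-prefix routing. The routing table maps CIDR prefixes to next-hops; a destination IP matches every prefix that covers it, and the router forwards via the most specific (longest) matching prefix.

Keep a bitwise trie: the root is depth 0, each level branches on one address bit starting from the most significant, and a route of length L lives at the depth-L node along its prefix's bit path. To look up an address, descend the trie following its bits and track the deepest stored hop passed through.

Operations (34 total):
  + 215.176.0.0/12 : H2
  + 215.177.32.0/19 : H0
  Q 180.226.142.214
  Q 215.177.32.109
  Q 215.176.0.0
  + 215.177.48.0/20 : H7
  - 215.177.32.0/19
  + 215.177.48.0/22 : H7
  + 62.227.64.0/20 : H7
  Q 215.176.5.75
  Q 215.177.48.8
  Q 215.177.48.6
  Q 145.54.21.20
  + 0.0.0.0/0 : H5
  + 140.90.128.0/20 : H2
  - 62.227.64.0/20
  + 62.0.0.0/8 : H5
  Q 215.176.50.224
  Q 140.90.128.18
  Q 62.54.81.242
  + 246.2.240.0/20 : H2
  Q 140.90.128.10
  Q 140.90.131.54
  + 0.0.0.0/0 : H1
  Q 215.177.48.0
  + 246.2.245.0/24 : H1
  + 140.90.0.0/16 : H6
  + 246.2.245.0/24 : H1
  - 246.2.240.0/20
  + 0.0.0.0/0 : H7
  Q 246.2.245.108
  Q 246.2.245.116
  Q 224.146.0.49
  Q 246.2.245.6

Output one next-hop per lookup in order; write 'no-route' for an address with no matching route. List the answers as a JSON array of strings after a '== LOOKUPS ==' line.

Trace:
  + 215.176.0.0/12 (H2) depth=12
  + 215.177.32.0/19 (H0) depth=19
  Q 180.226.142.214: descend 1 ; hops seen [∅] ; pick no-route
  Q 215.177.32.109: descend 1101011110110001001 ; hops seen [H2,H0] ; pick H0
  Q 215.176.0.0: descend 110101111011000 ; hops seen [H2] ; pick H2
  + 215.177.48.0/20 (H7) depth=20
  del 215.177.32.0/19 (clear depth 19)
  + 215.177.48.0/22 (H7) depth=22
  + 62.227.64.0/20 (H7) depth=20
  Q 215.176.5.75: descend 110101111011000 ; hops seen [H2] ; pick H2
  Q 215.177.48.8: descend 1101011110110001001100 ; hops seen [H2,H7,H7] ; pick H7
  Q 215.177.48.6: descend 1101011110110001001100 ; hops seen [H2,H7,H7] ; pick H7
  Q 145.54.21.20: descend 1 ; hops seen [∅] ; pick no-route
  + 0.0.0.0/0 (H5) depth=0
  + 140.90.128.0/20 (H2) depth=20
  del 62.227.64.0/20 (clear depth 20)
  + 62.0.0.0/8 (H5) depth=8
  Q 215.176.50.224: descend 110101111011000 ; hops seen [H5,H2] ; pick H2
  Q 140.90.128.18: descend 10001100010110101000 ; hops seen [H5,H2] ; pick H2
  Q 62.54.81.242: descend 00111110 ; hops seen [H5,H5] ; pick H5
  + 246.2.240.0/20 (H2) depth=20
  Q 140.90.128.10: descend 10001100010110101000 ; hops seen [H5,H2] ; pick H2
  Q 140.90.131.54: descend 10001100010110101000 ; hops seen [H5,H2] ; pick H2
  + 0.0.0.0/0 (H1) depth=0
  Q 215.177.48.0: descend 1101011110110001001100 ; hops seen [H1,H2,H7,H7] ; pick H7
  + 246.2.245.0/24 (H1) depth=24
  + 140.90.0.0/16 (H6) depth=16
  + 246.2.245.0/24 (H1) depth=24
  del 246.2.240.0/20 (clear depth 20)
  + 0.0.0.0/0 (H7) depth=0
  Q 246.2.245.108: descend 111101100000001011110101 ; hops seen [H7,H1] ; pick H1
  Q 246.2.245.116: descend 111101100000001011110101 ; hops seen [H7,H1] ; pick H1
  Q 224.146.0.49: descend 111 ; hops seen [H7] ; pick H7
  Q 246.2.245.6: descend 111101100000001011110101 ; hops seen [H7,H1] ; pick H1

== LOOKUPS ==
["no-route","H0","H2","H2","H7","H7","no-route","H2","H2","H5","H2","H2","H7","H1","H1","H7","H1"]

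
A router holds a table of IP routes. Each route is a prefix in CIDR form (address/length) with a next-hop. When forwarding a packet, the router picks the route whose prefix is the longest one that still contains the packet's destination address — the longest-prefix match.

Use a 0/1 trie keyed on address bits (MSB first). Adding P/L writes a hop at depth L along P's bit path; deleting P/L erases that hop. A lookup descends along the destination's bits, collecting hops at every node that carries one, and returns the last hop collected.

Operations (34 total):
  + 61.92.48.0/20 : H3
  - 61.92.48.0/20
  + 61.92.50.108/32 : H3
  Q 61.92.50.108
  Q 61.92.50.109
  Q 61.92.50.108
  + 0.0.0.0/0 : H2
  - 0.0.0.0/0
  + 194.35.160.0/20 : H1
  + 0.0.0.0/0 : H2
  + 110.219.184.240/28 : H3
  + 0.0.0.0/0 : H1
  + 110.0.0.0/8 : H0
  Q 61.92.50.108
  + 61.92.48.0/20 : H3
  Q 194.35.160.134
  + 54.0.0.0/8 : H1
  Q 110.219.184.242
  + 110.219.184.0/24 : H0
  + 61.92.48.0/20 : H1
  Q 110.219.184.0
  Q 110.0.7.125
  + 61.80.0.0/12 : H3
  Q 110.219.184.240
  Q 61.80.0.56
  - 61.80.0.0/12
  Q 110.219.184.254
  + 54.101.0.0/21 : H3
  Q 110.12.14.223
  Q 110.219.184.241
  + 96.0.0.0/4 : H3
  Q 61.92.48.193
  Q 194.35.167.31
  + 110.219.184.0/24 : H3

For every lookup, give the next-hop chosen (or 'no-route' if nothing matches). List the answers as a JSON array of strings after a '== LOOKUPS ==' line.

Apply in order:
  + 61.92.48.0/20 (H3) depth=20
  - 61.92.48.0/20 clear@20
  + 61.92.50.108/32 (H3) depth=32
  ? 61.92.50.108  path d0:-→d1:-→d2:-→d3:-→d4:-→d5:-→d6:-→d7:-→d8:-→d9:-→d10:-→d11:-→d12:-→d13:-→d14:-→d15:-→d16:-→d17:-→d18:-→d19:-→d20:-→d21:-→d22:-→d23:-→d24:-→d25:-→d26:-→d27:-→d28:-→d29:-→d30:-→d31:-→d32:H3  best=H3
  ? 61.92.50.109  path d0:-→d1:-→d2:-→d3:-→d4:-→d5:-→d6:-→d7:-→d8:-→d9:-→d10:-→d11:-→d12:-→d13:-→d14:-→d15:-→d16:-→d17:-→d18:-→d19:-→d20:-→d21:-→d22:-→d23:-→d24:-→d25:-→d26:-→d27:-→d28:-→d29:-→d30:-→d31:-  best=no-route
  ? 61.92.50.108  path d0:-→d1:-→d2:-→d3:-→d4:-→d5:-→d6:-→d7:-→d8:-→d9:-→d10:-→d11:-→d12:-→d13:-→d14:-→d15:-→d16:-→d17:-→d18:-→d19:-→d20:-→d21:-→d22:-→d23:-→d24:-→d25:-→d26:-→d27:-→d28:-→d29:-→d30:-→d31:-→d32:H3  best=H3
  + 0.0.0.0/0 (H2) depth=0
  - 0.0.0.0/0 clear@0
  + 194.35.160.0/20 (H1) depth=20
  + 0.0.0.0/0 (H2) depth=0
  + 110.219.184.240/28 (H3) depth=28
  + 0.0.0.0/0 (H1) depth=0
  + 110.0.0.0/8 (H0) depth=8
  ? 61.92.50.108  path d0:H1→d1:-→d2:-→d3:-→d4:-→d5:-→d6:-→d7:-→d8:-→d9:-→d10:-→d11:-→d12:-→d13:-→d14:-→d15:-→d16:-→d17:-→d18:-→d19:-→d20:-→d21:-→d22:-→d23:-→d24:-→d25:-→d26:-→d27:-→d28:-→d29:-→d30:-→d31:-→d32:H3  best=H3
  + 61.92.48.0/20 (H3) depth=20
  ? 194.35.160.134  path d0:H1→d1:-→d2:-→d3:-→d4:-→d5:-→d6:-→d7:-→d8:-→d9:-→d10:-→d11:-→d12:-→d13:-→d14:-→d15:-→d16:-→d17:-→d18:-→d19:-→d20:H1  best=H1
  + 54.0.0.0/8 (H1) depth=8
  ? 110.219.184.242  path d0:H1→d1:-→d2:-→d3:-→d4:-→d5:-→d6:-→d7:-→d8:H0→d9:-→d10:-→d11:-→d12:-→d13:-→d14:-→d15:-→d16:-→d17:-→d18:-→d19:-→d20:-→d21:-→d22:-→d23:-→d24:-→d25:-→d26:-→d27:-→d28:H3  best=H3
  + 110.219.184.0/24 (H0) depth=24
  + 61.92.48.0/20 (H1) depth=20
  ? 110.219.184.0  path d0:H1→d1:-→d2:-→d3:-→d4:-→d5:-→d6:-→d7:-→d8:H0→d9:-→d10:-→d11:-→d12:-→d13:-→d14:-→d15:-→d16:-→d17:-→d18:-→d19:-→d20:-→d21:-→d22:-→d23:-→d24:H0  best=H0
  ? 110.0.7.125  path d0:H1→d1:-→d2:-→d3:-→d4:-→d5:-→d6:-→d7:-→d8:H0  best=H0
  + 61.80.0.0/12 (H3) depth=12
  ? 110.219.184.240  path d0:H1→d1:-→d2:-→d3:-→d4:-→d5:-→d6:-→d7:-→d8:H0→d9:-→d10:-→d11:-→d12:-→d13:-→d14:-→d15:-→d16:-→d17:-→d18:-→d19:-→d20:-→d21:-→d22:-→d23:-→d24:H0→d25:-→d26:-→d27:-→d28:H3  best=H3
  ? 61.80.0.56  path d0:H1→d1:-→d2:-→d3:-→d4:-→d5:-→d6:-→d7:-→d8:-→d9:-→d10:-→d11:-→d12:H3  best=H3
  - 61.80.0.0/12 clear@12
  ? 110.219.184.254  path d0:H1→d1:-→d2:-→d3:-→d4:-→d5:-→d6:-→d7:-→d8:H0→d9:-→d10:-→d11:-→d12:-→d13:-→d14:-→d15:-→d16:-→d17:-→d18:-→d19:-→d20:-→d21:-→d22:-→d23:-→d24:H0→d25:-→d26:-→d27:-→d28:H3  best=H3
  + 54.101.0.0/21 (H3) depth=21
  ? 110.12.14.223  path d0:H1→d1:-→d2:-→d3:-→d4:-→d5:-→d6:-→d7:-→d8:H0  best=H0
  ? 110.219.184.241  path d0:H1→d1:-→d2:-→d3:-→d4:-→d5:-→d6:-→d7:-→d8:H0→d9:-→d10:-→d11:-→d12:-→d13:-→d14:-→d15:-→d16:-→d17:-→d18:-→d19:-→d20:-→d21:-→d22:-→d23:-→d24:H0→d25:-→d26:-→d27:-→d28:H3  best=H3
  + 96.0.0.0/4 (H3) depth=4
  ? 61.92.48.193  path d0:H1→d1:-→d2:-→d3:-→d4:-→d5:-→d6:-→d7:-→d8:-→d9:-→d10:-→d11:-→d12:-→d13:-→d14:-→d15:-→d16:-→d17:-→d18:-→d19:-→d20:H1→d21:-→d22:-  best=H1
  ? 194.35.167.31  path d0:H1→d1:-→d2:-→d3:-→d4:-→d5:-→d6:-→d7:-→d8:-→d9:-→d10:-→d11:-→d12:-→d13:-→d14:-→d15:-→d16:-→d17:-→d18:-→d19:-→d20:H1  best=H1
  + 110.219.184.0/24 (H3) depth=24

== LOOKUPS ==
["H3","no-route","H3","H3","H1","H3","H0","H0","H3","H3","H3","H0","H3","H1","H1"]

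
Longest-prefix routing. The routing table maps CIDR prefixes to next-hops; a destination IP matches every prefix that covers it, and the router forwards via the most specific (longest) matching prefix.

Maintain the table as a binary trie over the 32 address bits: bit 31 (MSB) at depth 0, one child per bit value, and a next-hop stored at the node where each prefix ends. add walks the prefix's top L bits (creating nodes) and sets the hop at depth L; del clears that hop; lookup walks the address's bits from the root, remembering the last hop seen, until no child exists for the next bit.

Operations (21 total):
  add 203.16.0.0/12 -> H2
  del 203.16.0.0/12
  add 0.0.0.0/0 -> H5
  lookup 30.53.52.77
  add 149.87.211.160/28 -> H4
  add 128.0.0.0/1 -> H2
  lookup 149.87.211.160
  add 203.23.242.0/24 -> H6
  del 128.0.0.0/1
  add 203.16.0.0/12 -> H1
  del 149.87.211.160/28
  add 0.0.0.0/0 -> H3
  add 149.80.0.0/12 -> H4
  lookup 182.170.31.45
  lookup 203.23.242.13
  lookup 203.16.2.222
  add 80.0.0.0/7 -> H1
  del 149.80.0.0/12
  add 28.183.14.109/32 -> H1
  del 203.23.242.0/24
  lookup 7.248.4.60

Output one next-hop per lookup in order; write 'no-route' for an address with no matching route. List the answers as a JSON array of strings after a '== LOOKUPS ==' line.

Apply in order:
  + 203.16.0.0/12 (H2) depth=12
  - 203.16.0.0/12 clear@12
  + 0.0.0.0/0 (H5) depth=0
  Q 30.53.52.77: descend ε ; hops seen [H5] ; pick H5
  + 149.87.211.160/28 (H4) depth=28
  + 128.0.0.0/1 (H2) depth=1
  Q 149.87.211.160: descend 1001010101010111110100111010 ; hops seen [H5,H2,H4] ; pick H4
  + 203.23.242.0/24 (H6) depth=24
  - 128.0.0.0/1 clear@1
  + 203.16.0.0/12 (H1) depth=12
  - 149.87.211.160/28 clear@28
  + 0.0.0.0/0 (H3) depth=0
  + 149.80.0.0/12 (H4) depth=12
  Q 182.170.31.45: descend 10 ; hops seen [H3] ; pick H3
  Q 203.23.242.13: descend 110010110001011111110010 ; hops seen [H3,H1,H6] ; pick H6
  Q 203.16.2.222: descend 1100101100010 ; hops seen [H3,H1] ; pick H1
  + 80.0.0.0/7 (H1) depth=7
  - 149.80.0.0/12 clear@12
  + 28.183.14.109/32 (H1) depth=32
  - 203.23.242.0/24 clear@24
  Q 7.248.4.60: descend 000 ; hops seen [H3] ; pick H3

== LOOKUPS ==
["H5","H4","H3","H6","H1","H3"]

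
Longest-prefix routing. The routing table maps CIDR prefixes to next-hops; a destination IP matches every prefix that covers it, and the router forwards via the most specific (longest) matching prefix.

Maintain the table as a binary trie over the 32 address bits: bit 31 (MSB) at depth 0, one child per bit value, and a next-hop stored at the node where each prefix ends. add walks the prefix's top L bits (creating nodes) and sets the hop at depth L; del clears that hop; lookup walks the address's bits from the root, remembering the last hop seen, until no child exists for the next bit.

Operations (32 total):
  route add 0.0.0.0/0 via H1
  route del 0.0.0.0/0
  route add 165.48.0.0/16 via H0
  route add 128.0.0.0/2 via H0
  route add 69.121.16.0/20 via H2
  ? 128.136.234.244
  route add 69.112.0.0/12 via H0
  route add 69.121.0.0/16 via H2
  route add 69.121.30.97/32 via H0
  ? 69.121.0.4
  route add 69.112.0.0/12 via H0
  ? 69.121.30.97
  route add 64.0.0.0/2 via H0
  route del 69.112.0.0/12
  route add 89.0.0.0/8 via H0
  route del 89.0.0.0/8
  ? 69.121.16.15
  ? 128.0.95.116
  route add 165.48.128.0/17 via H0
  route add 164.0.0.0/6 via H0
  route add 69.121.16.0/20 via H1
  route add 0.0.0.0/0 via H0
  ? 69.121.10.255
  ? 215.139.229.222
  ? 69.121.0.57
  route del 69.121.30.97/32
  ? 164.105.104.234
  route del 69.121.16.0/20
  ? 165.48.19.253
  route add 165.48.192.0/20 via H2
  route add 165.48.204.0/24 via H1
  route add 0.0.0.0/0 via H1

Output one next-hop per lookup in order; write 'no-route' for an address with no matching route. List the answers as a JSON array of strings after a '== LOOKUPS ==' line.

Apply in order:
  add 0.0.0.0/0 -> H1 at depth 0
  - 0.0.0.0/0 clear@0
  add 165.48.0.0/16 -> H0 at depth 16
  add 128.0.0.0/2 -> H0 at depth 2
  add 69.121.16.0/20 -> H2 at depth 20
  Q 128.136.234.244: descend 10 ; hops seen [H0] ; pick H0
  add 69.112.0.0/12 -> H0 at depth 12
  add 69.121.0.0/16 -> H2 at depth 16
  add 69.121.30.97/32 -> H0 at depth 32
  Q 69.121.0.4: descend 0100010101111001000 ; hops seen [H0,H2] ; pick H2
  add 69.112.0.0/12 -> H0 at depth 12
  Q 69.121.30.97: descend 01000101011110010001111001100001 ; hops seen [H0,H2,H2,H0] ; pick H0
  add 64.0.0.0/2 -> H0 at depth 2
  - 69.112.0.0/12 clear@12
  add 89.0.0.0/8 -> H0 at depth 8
  - 89.0.0.0/8 clear@8
  Q 69.121.16.15: descend 01000101011110010001 ; hops seen [H0,H2,H2] ; pick H2
  Q 128.0.95.116: descend 10 ; hops seen [H0] ; pick H0
  add 165.48.128.0/17 -> H0 at depth 17
  add 164.0.0.0/6 -> H0 at depth 6
  add 69.121.16.0/20 -> H1 at depth 20
  add 0.0.0.0/0 -> H0 at depth 0
  Q 69.121.10.255: descend 0100010101111001000 ; hops seen [H0,H0,H2] ; pick H2
  Q 215.139.229.222: descend 1 ; hops seen [H0] ; pick H0
  Q 69.121.0.57: descend 0100010101111001000 ; hops seen [H0,H0,H2] ; pick H2
  - 69.121.30.97/32 clear@32
  Q 164.105.104.234: descend 1010010 ; hops seen [H0,H0,H0] ; pick H0
  - 69.121.16.0/20 clear@20
  Q 165.48.19.253: descend 1010010100110000 ; hops seen [H0,H0,H0,H0] ; pick H0
  add 165.48.192.0/20 -> H2 at depth 20
  add 165.48.204.0/24 -> H1 at depth 24
  add 0.0.0.0/0 -> H1 at depth 0

== LOOKUPS ==
["H0","H2","H0","H2","H0","H2","H0","H2","H0","H0"]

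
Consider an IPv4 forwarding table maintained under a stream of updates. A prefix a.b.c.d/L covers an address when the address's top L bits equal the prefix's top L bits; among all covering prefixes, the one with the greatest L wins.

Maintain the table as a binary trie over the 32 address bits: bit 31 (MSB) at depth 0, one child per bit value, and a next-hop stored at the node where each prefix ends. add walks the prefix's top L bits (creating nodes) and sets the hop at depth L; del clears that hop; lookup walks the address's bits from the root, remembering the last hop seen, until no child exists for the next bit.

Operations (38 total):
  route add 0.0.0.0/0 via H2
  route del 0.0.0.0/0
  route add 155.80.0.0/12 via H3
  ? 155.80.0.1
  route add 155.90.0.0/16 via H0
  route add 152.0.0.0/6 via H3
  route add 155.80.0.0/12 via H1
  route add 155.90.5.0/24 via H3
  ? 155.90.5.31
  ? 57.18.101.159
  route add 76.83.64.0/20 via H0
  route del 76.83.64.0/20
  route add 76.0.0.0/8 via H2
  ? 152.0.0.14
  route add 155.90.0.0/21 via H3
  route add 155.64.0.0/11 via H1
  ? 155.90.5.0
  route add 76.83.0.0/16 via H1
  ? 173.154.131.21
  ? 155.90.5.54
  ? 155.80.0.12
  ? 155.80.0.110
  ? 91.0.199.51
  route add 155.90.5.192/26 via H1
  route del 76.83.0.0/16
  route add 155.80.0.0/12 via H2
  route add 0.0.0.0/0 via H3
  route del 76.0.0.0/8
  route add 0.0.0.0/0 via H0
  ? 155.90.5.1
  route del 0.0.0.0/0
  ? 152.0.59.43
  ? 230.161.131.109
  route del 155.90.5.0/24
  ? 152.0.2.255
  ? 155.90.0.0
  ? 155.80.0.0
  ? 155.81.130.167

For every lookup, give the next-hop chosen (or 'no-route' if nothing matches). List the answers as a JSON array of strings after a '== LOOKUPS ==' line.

Trace:
  add 0.0.0.0/0 -> H2 at depth 0
  del 0.0.0.0/0 (clear depth 0)
  add 155.80.0.0/12 -> H3 at depth 12
  ? 155.80.0.1  path d0:-→d1:-→d2:-→d3:-→d4:-→d5:-→d6:-→d7:-→d8:-→d9:-→d10:-→d11:-→d12:H3  best=H3
  add 155.90.0.0/16 -> H0 at depth 16
  add 152.0.0.0/6 -> H3 at depth 6
  add 155.80.0.0/12 -> H1 at depth 12
  add 155.90.5.0/24 -> H3 at depth 24
  ? 155.90.5.31  path d0:-→d1:-→d2:-→d3:-→d4:-→d5:-→d6:H3→d7:-→d8:-→d9:-→d10:-→d11:-→d12:H1→d13:-→d14:-→d15:-→d16:H0→d17:-→d18:-→d19:-→d20:-→d21:-→d22:-→d23:-→d24:H3  best=H3
  ? 57.18.101.159  path d0:-  best=no-route
  add 76.83.64.0/20 -> H0 at depth 20
  del 76.83.64.0/20 (clear depth 20)
  add 76.0.0.0/8 -> H2 at depth 8
  ? 152.0.0.14  path d0:-→d1:-→d2:-→d3:-→d4:-→d5:-→d6:H3  best=H3
  add 155.90.0.0/21 -> H3 at depth 21
  add 155.64.0.0/11 -> H1 at depth 11
  ? 155.90.5.0  path d0:-→d1:-→d2:-→d3:-→d4:-→d5:-→d6:H3→d7:-→d8:-→d9:-→d10:-→d11:H1→d12:H1→d13:-→d14:-→d15:-→d16:H0→d17:-→d18:-→d19:-→d20:-→d21:H3→d22:-→d23:-→d24:H3  best=H3
  add 76.83.0.0/16 -> H1 at depth 16
  ? 173.154.131.21  path d0:-→d1:-→d2:-  best=no-route
  ? 155.90.5.54  path d0:-→d1:-→d2:-→d3:-→d4:-→d5:-→d6:H3→d7:-→d8:-→d9:-→d10:-→d11:H1→d12:H1→d13:-→d14:-→d15:-→d16:H0→d17:-→d18:-→d19:-→d20:-→d21:H3→d22:-→d23:-→d24:H3  best=H3
  ? 155.80.0.12  path d0:-→d1:-→d2:-→d3:-→d4:-→d5:-→d6:H3→d7:-→d8:-→d9:-→d10:-→d11:H1→d12:H1  best=H1
  ? 155.80.0.110  path d0:-→d1:-→d2:-→d3:-→d4:-→d5:-→d6:H3→d7:-→d8:-→d9:-→d10:-→d11:H1→d12:H1  best=H1
  ? 91.0.199.51  path d0:-→d1:-→d2:-→d3:-  best=no-route
  add 155.90.5.192/26 -> H1 at depth 26
  del 76.83.0.0/16 (clear depth 16)
  add 155.80.0.0/12 -> H2 at depth 12
  add 0.0.0.0/0 -> H3 at depth 0
  del 76.0.0.0/8 (clear depth 8)
  add 0.0.0.0/0 -> H0 at depth 0
  ? 155.90.5.1  path d0:H0→d1:-→d2:-→d3:-→d4:-→d5:-→d6:H3→d7:-→d8:-→d9:-→d10:-→d11:H1→d12:H2→d13:-→d14:-→d15:-→d16:H0→d17:-→d18:-→d19:-→d20:-→d21:H3→d22:-→d23:-→d24:H3  best=H3
  del 0.0.0.0/0 (clear depth 0)
  ? 152.0.59.43  path d0:-→d1:-→d2:-→d3:-→d4:-→d5:-→d6:H3  best=H3
  ? 230.161.131.109  path d0:-→d1:-  best=no-route
  del 155.90.5.0/24 (clear depth 24)
  ? 152.0.2.255  path d0:-→d1:-→d2:-→d3:-→d4:-→d5:-→d6:H3  best=H3
  ? 155.90.0.0  path d0:-→d1:-→d2:-→d3:-→d4:-→d5:-→d6:H3→d7:-→d8:-→d9:-→d10:-→d11:H1→d12:H2→d13:-→d14:-→d15:-→d16:H0→d17:-→d18:-→d19:-→d20:-→d21:H3  best=H3
  ? 155.80.0.0  path d0:-→d1:-→d2:-→d3:-→d4:-→d5:-→d6:H3→d7:-→d8:-→d9:-→d10:-→d11:H1→d12:H2  best=H2
  ? 155.81.130.167  path d0:-→d1:-→d2:-→d3:-→d4:-→d5:-→d6:H3→d7:-→d8:-→d9:-→d10:-→d11:H1→d12:H2  best=H2

== LOOKUPS ==
["H3","H3","no-route","H3","H3","no-route","H3","H1","H1","no-route","H3","H3","no-route","H3","H3","H2","H2"]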